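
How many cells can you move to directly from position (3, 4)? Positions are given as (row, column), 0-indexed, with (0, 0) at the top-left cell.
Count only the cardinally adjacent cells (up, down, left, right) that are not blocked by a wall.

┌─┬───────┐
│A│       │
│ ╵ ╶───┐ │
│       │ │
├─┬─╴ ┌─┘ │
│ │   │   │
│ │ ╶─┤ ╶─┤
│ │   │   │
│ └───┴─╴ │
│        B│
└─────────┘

Checking passable neighbors of (3, 4):
Neighbors: (4, 4), (3, 3)
Count: 2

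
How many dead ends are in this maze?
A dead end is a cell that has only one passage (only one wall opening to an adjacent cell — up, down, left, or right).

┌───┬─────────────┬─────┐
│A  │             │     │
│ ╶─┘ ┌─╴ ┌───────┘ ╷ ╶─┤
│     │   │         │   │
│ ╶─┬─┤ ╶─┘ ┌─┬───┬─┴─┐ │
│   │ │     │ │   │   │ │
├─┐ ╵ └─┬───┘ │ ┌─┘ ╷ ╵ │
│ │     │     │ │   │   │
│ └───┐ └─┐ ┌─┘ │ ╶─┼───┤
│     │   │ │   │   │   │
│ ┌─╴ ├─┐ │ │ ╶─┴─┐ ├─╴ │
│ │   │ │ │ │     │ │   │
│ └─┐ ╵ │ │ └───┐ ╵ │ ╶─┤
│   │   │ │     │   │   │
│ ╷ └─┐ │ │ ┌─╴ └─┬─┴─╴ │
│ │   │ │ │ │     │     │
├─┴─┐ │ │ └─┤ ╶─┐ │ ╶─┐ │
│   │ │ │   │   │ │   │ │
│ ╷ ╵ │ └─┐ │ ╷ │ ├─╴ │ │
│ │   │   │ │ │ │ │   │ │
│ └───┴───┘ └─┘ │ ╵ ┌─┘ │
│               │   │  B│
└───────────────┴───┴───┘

Checking each cell for number of passages:

Dead ends found at positions:
  (0, 1)
  (0, 8)
  (0, 11)
  (2, 2)
  (2, 6)
  (2, 8)
  (3, 0)
  (3, 4)
  (4, 10)
  (5, 1)
  (5, 3)
  (7, 0)
  (7, 5)
  (9, 4)
  (9, 6)
  (10, 10)
Total dead ends: 16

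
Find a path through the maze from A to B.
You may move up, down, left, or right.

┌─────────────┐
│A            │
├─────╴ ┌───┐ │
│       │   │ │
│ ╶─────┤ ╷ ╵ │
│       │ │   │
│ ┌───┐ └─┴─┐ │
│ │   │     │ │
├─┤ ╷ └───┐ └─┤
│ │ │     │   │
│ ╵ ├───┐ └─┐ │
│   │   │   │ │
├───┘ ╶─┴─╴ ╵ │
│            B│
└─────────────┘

Finding the shortest path through the maze:
Path length: 18 steps
Directions: right → right → right → down → left → left → left → down → right → right → right → down → right → right → down → right → down → down

Solution:

┌─────────────┐
│A → → ↓      │
├─────╴ ┌───┐ │
│↓ ← ← ↲│   │ │
│ ╶─────┤ ╷ ╵ │
│↳ → → ↓│ │   │
│ ┌───┐ └─┴─┐ │
│ │   │↳ → ↓│ │
├─┤ ╷ └───┐ └─┤
│ │ │     │↳ ↓│
│ ╵ ├───┐ └─┐ │
│   │   │   │↓│
├───┘ ╶─┴─╴ ╵ │
│            B│
└─────────────┘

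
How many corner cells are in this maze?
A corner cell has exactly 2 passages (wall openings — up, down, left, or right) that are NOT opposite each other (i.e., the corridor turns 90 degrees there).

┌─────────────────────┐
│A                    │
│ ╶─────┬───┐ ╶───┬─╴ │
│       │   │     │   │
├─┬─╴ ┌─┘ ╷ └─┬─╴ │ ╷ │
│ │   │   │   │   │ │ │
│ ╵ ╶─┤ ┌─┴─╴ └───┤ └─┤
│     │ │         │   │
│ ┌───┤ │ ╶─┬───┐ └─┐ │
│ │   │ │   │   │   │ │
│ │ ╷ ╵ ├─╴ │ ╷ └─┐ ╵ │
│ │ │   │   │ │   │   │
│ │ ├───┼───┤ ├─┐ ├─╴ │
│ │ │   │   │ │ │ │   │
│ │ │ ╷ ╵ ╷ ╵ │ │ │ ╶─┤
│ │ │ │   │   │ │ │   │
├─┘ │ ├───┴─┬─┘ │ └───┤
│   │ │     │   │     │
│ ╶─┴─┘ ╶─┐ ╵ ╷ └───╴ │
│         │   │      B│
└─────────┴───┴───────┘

Counting corner cells (2 non-opposite passages):
Total corners: 56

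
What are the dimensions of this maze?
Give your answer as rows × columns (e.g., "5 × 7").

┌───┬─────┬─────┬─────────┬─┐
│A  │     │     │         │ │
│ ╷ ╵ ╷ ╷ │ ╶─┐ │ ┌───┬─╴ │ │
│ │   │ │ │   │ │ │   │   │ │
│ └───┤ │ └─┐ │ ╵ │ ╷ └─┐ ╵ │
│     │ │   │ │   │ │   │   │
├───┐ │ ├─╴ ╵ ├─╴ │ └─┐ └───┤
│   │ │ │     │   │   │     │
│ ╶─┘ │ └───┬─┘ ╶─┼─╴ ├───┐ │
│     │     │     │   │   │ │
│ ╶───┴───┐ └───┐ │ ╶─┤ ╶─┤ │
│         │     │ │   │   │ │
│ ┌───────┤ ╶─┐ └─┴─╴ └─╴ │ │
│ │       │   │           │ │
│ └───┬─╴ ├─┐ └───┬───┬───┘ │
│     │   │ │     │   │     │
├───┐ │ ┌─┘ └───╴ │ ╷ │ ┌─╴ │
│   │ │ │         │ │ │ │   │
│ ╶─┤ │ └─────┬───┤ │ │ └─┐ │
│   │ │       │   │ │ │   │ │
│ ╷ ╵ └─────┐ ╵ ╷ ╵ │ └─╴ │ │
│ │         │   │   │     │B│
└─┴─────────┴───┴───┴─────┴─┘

Counting the maze dimensions:
Rows (vertical): 11
Columns (horizontal): 14
Dimensions: 11 × 14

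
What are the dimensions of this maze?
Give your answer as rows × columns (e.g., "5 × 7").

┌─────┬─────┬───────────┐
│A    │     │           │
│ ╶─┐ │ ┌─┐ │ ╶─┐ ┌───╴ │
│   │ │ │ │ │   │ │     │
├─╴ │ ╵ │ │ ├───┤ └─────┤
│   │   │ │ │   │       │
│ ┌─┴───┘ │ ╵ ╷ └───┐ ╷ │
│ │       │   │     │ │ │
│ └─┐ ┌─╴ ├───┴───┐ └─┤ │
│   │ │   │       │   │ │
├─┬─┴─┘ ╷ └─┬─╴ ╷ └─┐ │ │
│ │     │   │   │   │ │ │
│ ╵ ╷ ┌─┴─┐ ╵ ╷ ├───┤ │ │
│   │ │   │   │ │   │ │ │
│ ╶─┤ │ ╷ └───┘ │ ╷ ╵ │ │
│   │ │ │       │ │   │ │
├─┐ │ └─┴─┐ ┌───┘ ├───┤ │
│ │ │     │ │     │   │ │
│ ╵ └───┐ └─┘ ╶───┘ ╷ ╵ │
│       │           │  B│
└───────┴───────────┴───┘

Counting the maze dimensions:
Rows (vertical): 10
Columns (horizontal): 12
Dimensions: 10 × 12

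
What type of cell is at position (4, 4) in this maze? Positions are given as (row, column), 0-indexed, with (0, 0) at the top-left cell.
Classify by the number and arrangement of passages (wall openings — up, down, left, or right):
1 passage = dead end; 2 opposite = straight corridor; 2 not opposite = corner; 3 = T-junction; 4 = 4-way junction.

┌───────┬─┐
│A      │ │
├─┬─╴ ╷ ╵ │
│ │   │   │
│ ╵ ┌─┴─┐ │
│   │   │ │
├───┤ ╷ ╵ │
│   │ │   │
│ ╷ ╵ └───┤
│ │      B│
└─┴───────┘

Checking cell at (4, 4):
Number of passages: 1
Cell type: dead end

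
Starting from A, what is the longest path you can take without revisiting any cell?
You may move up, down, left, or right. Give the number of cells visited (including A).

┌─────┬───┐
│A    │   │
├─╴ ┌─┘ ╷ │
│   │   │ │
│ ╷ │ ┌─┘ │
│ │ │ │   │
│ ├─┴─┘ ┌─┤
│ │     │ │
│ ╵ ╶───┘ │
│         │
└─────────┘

Finding longest simple path using DFS:
Start: (0, 0)
Longest path visits 19 cells
Path: A → right → down → left → down → down → down → right → up → right → right → up → right → up → up → left → down → left → down

Solution:

┌─────┬───┐
│A ↓  │↓ ↰│
├─╴ ┌─┘ ╷ │
│↓ ↲│↓ ↲│↑│
│ ╷ │ ┌─┘ │
│↓│ │B│↱ ↑│
│ ├─┴─┘ ┌─┤
│↓│↱ → ↑│ │
│ ╵ ╶───┘ │
│↳ ↑      │
└─────────┘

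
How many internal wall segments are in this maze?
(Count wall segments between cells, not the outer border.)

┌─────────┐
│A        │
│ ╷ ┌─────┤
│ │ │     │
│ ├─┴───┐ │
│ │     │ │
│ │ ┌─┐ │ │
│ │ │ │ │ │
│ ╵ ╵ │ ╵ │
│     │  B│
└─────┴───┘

Counting internal wall segments:
Total internal walls: 16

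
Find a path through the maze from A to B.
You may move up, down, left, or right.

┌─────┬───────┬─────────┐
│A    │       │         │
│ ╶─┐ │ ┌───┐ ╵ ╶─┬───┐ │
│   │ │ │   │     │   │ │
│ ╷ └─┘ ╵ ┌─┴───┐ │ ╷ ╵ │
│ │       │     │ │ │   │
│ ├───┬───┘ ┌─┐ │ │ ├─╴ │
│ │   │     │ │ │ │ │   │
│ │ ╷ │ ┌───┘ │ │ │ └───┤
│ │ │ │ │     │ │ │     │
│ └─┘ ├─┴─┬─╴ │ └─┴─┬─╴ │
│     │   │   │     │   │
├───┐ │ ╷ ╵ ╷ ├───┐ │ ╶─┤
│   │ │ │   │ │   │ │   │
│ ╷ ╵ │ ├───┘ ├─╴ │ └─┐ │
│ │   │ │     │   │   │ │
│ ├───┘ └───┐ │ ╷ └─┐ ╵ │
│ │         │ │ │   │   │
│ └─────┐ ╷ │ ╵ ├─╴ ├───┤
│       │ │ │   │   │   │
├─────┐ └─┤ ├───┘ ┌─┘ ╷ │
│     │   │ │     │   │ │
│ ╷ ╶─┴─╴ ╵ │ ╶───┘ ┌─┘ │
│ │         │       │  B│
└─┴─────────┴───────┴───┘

Finding the shortest path through the maze:
Path length: 60 steps
Directions: down → down → down → down → down → right → right → down → down → left → up → left → down → down → down → right → right → right → down → right → down → right → up → up → up → left → left → up → up → up → right → down → right → up → right → down → down → down → down → right → up → up → right → down → right → down → left → down → left → left → down → right → right → right → up → right → up → right → down → down

Solution:

┌─────┬───────┬─────────┐
│A    │       │         │
│ ╶─┐ │ ┌───┐ ╵ ╶─┬───┐ │
│↓  │ │ │   │     │   │ │
│ ╷ └─┘ ╵ ┌─┴───┐ │ ╷ ╵ │
│↓│       │     │ │ │   │
│ ├───┬───┘ ┌─┐ │ │ ├─╴ │
│↓│   │     │ │ │ │ │   │
│ │ ╷ │ ┌───┘ │ │ │ └───┤
│↓│ │ │ │     │ │ │     │
│ └─┘ ├─┴─┬─╴ │ └─┴─┬─╴ │
│↳ → ↓│↱ ↓│↱ ↓│     │   │
├───┐ │ ╷ ╵ ╷ ├───┐ │ ╶─┤
│↓ ↰│↓│↑│↳ ↑│↓│   │ │   │
│ ╷ ╵ │ ├───┘ ├─╴ │ └─┐ │
│↓│↑ ↲│↑│    ↓│↱ ↓│   │ │
│ ├───┘ └───┐ │ ╷ └─┐ ╵ │
│↓│    ↑ ← ↰│↓│↑│↳ ↓│   │
│ └─────┐ ╷ │ ╵ ├─╴ ├───┤
│↳ → → ↓│ │↑│↳ ↑│↓ ↲│↱ ↓│
├─────┐ └─┤ ├───┘ ┌─┘ ╷ │
│     │↳ ↓│↑│↓ ← ↲│↱ ↑│↓│
│ ╷ ╶─┴─╴ ╵ │ ╶───┘ ┌─┘ │
│ │      ↳ ↑│↳ → → ↑│  B│
└─┴─────────┴───────┴───┘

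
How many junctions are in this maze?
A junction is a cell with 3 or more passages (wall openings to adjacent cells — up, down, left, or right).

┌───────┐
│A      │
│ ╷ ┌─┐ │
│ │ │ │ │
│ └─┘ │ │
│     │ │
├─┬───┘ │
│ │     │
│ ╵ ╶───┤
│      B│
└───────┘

Checking each cell for number of passages:

Junctions found (3+ passages):
  (0, 1): 3 passages
  (4, 1): 3 passages
Total junctions: 2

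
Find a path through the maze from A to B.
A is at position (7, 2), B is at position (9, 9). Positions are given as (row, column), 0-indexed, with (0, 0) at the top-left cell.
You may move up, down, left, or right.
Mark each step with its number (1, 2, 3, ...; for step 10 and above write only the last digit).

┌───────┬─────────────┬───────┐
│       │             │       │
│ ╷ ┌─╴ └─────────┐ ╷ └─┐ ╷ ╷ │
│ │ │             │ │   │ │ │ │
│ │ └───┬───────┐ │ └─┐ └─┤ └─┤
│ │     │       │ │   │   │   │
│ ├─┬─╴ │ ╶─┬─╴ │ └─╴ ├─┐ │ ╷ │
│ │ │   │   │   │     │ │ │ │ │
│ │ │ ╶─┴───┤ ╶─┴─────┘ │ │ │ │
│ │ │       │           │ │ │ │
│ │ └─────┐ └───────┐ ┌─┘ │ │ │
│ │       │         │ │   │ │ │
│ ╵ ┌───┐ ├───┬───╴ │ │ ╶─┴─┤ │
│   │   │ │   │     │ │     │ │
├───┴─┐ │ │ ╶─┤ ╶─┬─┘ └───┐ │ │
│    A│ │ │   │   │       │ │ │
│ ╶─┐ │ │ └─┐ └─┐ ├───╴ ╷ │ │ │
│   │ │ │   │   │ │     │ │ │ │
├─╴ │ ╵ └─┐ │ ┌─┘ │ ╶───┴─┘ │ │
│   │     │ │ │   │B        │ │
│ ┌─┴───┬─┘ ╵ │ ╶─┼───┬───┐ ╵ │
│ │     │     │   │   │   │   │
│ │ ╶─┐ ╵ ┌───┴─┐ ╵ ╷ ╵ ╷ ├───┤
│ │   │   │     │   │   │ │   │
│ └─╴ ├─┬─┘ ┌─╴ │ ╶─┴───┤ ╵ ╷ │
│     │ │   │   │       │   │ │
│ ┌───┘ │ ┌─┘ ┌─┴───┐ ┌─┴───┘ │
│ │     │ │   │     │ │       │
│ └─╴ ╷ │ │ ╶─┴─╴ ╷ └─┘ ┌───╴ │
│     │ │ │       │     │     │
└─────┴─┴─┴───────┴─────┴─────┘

Finding the shortest path from (7, 2) to (9, 9):
Path length: 73 steps
Directions: left → left → down → right → down → left → down → down → down → right → right → up → left → up → right → right → down → right → up → right → up → up → left → up → up → up → left → left → left → down → left → up → up → up → up → up → up → right → right → right → down → right → right → right → right → right → down → down → right → right → up → left → up → up → right → down → right → down → right → down → down → down → left → down → right → right → down → down → down → left → left → left → left

Solution:

┌───────┬─────────────┬───────┐
│7 8 9 0│          4 5│       │
│ ╷ ┌─╴ └─────────┐ ╷ └─┐ ╷ ╷ │
│6│ │  1 2 3 4 5 6│3│6 7│ │ │ │
│ │ └───┬───────┐ │ └─┐ └─┤ └─┤
│5│     │       │7│2 1│8 9│   │
│ ├─┬─╴ │ ╶─┬─╴ │ └─╴ ├─┐ │ ╷ │
│4│ │   │   │   │8 9 0│ │0│ │ │
│ │ │ ╶─┴───┤ ╶─┴─────┘ │ │ │ │
│3│ │       │           │1│ │ │
│ │ └─────┐ └───────┐ ┌─┘ │ │ │
│2│9 8 7 6│         │ │3 2│ │ │
│ ╵ ┌───┐ ├───┬───╴ │ │ ╶─┴─┤ │
│1 0│   │5│   │     │ │4 5 6│ │
├───┴─┐ │ │ ╶─┤ ╶─┬─┘ └───┐ │ │
│2 1 A│ │4│   │   │       │7│ │
│ ╶─┐ │ │ └─┐ └─┐ ├───╴ ╷ │ │ │
│3 4│ │ │3 2│   │ │     │ │8│ │
├─╴ │ ╵ └─┐ │ ┌─┘ │ ╶───┴─┘ │ │
│6 5│     │1│ │   │B 2 1 0 9│ │
│ ┌─┴───┬─┘ ╵ │ ╶─┼───┬───┐ ╵ │
│7│4 5 6│9 0  │   │   │   │   │
│ │ ╶─┐ ╵ ┌───┴─┐ ╵ ╷ ╵ ╷ ├───┤
│8│3 2│7 8│     │   │   │ │   │
│ └─╴ ├─┬─┘ ┌─╴ │ ╶─┴───┤ ╵ ╷ │
│9 0 1│ │   │   │       │   │ │
│ ┌───┘ │ ┌─┘ ┌─┴───┐ ┌─┴───┘ │
│ │     │ │   │     │ │       │
│ └─╴ ╷ │ │ ╶─┴─╴ ╷ └─┘ ┌───╴ │
│     │ │ │       │     │     │
└─────┴─┴─┴───────┴─────┴─────┘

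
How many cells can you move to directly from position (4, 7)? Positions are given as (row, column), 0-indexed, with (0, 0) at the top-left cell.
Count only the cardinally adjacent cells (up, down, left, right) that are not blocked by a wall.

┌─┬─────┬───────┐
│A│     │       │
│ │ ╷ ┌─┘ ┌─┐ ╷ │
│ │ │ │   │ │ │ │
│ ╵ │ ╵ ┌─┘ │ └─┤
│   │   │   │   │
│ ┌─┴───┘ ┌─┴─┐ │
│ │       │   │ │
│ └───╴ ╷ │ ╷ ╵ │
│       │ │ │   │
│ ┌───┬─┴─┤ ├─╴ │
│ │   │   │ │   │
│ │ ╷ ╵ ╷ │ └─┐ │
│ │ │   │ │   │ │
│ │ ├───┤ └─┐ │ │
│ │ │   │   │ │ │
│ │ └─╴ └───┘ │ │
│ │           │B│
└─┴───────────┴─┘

Checking passable neighbors of (4, 7):
Neighbors: (3, 7), (5, 7), (4, 6)
Count: 3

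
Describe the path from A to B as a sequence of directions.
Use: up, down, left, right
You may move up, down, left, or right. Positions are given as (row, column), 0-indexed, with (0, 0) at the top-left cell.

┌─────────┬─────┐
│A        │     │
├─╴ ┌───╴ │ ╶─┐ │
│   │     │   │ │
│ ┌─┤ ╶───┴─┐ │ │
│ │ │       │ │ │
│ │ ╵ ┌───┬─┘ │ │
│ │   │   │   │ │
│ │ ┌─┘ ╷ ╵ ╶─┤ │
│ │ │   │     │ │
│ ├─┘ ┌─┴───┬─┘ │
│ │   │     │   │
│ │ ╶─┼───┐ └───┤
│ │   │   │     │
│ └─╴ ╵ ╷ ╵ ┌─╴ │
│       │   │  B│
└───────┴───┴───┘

Finding the path and converting it to directions:
Path through cells: (0,0) → (0,1) → (1,1) → (1,0) → (2,0) → (3,0) → (4,0) → (5,0) → (6,0) → (7,0) → (7,1) → (7,2) → (7,3) → (6,3) → (6,4) → (7,4) → (7,5) → (6,5) → (6,6) → (6,7) → (7,7)
Directions: right, down, left, down, down, down, down, down, down, right, right, right, up, right, down, right, up, right, right, down

Solution:

┌─────────┬─────┐
│A ↓      │     │
├─╴ ┌───╴ │ ╶─┐ │
│↓ ↲│     │   │ │
│ ┌─┤ ╶───┴─┐ │ │
│↓│ │       │ │ │
│ │ ╵ ┌───┬─┘ │ │
│↓│   │   │   │ │
│ │ ┌─┘ ╷ ╵ ╶─┤ │
│↓│ │   │     │ │
│ ├─┘ ┌─┴───┬─┘ │
│↓│   │     │   │
│ │ ╶─┼───┐ └───┤
│↓│   │↱ ↓│↱ → ↓│
│ └─╴ ╵ ╷ ╵ ┌─╴ │
│↳ → → ↑│↳ ↑│  B│
└───────┴───┴───┘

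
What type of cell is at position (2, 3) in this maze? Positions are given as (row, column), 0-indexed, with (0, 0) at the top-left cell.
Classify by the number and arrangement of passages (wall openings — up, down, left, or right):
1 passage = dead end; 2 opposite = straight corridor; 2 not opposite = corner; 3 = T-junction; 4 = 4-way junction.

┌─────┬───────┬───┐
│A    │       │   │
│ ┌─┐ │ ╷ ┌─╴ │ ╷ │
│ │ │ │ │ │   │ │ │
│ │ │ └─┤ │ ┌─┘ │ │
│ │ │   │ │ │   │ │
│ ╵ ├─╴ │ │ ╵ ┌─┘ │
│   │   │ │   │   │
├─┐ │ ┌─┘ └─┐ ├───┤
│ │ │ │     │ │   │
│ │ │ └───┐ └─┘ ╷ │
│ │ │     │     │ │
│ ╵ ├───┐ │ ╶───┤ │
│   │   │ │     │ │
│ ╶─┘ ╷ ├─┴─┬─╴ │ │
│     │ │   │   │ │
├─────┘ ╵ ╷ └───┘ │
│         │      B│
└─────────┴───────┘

Checking cell at (2, 3):
Number of passages: 2
Cell type: corner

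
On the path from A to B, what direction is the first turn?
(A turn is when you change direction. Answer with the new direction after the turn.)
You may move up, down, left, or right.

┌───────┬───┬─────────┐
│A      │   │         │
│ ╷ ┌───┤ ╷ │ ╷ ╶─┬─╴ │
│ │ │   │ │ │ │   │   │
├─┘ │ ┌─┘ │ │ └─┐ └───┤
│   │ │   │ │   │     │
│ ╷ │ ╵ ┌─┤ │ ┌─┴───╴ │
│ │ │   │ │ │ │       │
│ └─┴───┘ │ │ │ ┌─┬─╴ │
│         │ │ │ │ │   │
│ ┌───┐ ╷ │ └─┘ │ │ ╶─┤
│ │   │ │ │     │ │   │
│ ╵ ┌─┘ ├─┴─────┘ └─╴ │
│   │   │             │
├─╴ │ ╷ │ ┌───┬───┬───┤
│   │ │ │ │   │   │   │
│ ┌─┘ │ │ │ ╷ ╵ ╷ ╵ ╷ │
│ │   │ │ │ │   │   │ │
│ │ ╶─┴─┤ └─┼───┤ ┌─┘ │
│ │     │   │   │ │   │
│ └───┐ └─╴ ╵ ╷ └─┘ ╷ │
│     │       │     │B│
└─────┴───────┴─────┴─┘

Directions: right, down, down, left, down, down, right, right, right, down, down, left, down, down, left, down, right, right, down, right, right, right, up, right, down, right, right, up, right, down
First turn direction: down

Solution:

┌───────┬───┬─────────┐
│A ↓    │   │         │
│ ╷ ┌───┤ ╷ │ ╷ ╶─┬─╴ │
│ │↓│   │ │ │ │   │   │
├─┘ │ ┌─┘ │ │ └─┐ └───┤
│↓ ↲│ │   │ │   │     │
│ ╷ │ ╵ ┌─┤ │ ┌─┴───╴ │
│↓│ │   │ │ │ │       │
│ └─┴───┘ │ │ │ ┌─┬─╴ │
│↳ → → ↓  │ │ │ │ │   │
│ ┌───┐ ╷ │ └─┘ │ │ ╶─┤
│ │   │↓│ │     │ │   │
│ ╵ ┌─┘ ├─┴─────┘ └─╴ │
│   │↓ ↲│             │
├─╴ │ ╷ │ ┌───┬───┬───┤
│   │↓│ │ │   │   │   │
│ ┌─┘ │ │ │ ╷ ╵ ╷ ╵ ╷ │
│ │↓ ↲│ │ │ │   │   │ │
│ │ ╶─┴─┤ └─┼───┤ ┌─┘ │
│ │↳ → ↓│   │↱ ↓│ │↱ ↓│
│ └───┐ └─╴ ╵ ╷ └─┘ ╷ │
│     │↳ → → ↑│↳ → ↑│B│
└─────┴───────┴─────┴─┘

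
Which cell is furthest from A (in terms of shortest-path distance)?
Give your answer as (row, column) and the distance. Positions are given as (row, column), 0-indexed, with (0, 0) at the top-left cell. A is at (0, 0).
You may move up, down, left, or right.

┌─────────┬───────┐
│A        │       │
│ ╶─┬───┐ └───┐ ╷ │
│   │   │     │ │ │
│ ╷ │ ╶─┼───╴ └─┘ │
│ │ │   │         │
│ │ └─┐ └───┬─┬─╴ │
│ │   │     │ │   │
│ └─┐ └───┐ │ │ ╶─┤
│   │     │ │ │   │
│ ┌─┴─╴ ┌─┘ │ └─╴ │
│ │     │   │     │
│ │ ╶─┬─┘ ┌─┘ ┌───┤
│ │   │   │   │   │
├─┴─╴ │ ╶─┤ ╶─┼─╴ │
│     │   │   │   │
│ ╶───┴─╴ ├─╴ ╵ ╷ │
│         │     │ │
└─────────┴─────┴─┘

Computing BFS distances from A to all cells:
Furthest cell: (1, 3)
Distance: 34 steps

Path from A to the furthest cell:

┌─────────┬───────┐
│A        │       │
│ ╶─┬───┐ └───┐ ╷ │
│↳ ↓│↱ B│     │ │ │
│ ╷ │ ╶─┼───╴ └─┘ │
│ │↓│↑ ↰│         │
│ │ └─┐ └───┬─┬─╴ │
│ │↳ ↓│↑ ← ↰│ │   │
│ └─┐ └───┐ │ │ ╶─┤
│   │↳ ↓  │↑│ │   │
│ ┌─┴─╴ ┌─┘ │ └─╴ │
│ │↓ ← ↲│↱ ↑│     │
│ │ ╶─┬─┘ ┌─┘ ┌───┤
│ │↳ ↓│↱ ↑│   │   │
├─┴─╴ │ ╶─┤ ╶─┼─╴ │
│↓ ← ↲│↑ ↰│   │   │
│ ╶───┴─╴ ├─╴ ╵ ╷ │
│↳ → → → ↑│     │ │
└─────────┴─────┴─┘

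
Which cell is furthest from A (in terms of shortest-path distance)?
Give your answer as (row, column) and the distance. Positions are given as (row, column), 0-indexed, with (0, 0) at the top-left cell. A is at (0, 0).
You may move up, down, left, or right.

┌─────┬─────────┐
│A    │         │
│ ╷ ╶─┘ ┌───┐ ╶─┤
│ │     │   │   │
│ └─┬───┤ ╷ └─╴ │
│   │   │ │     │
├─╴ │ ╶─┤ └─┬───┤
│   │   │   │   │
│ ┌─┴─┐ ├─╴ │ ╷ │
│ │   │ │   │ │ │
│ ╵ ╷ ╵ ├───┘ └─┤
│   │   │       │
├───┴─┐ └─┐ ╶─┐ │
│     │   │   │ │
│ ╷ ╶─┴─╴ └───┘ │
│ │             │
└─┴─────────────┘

Computing BFS distances from A to all cells:
Furthest cell: (4, 7)
Distance: 25 steps

Path from A to the furthest cell:

┌─────┬─────────┐
│A    │         │
│ ╷ ╶─┘ ┌───┐ ╶─┤
│↓│     │   │   │
│ └─┬───┤ ╷ └─╴ │
│↳ ↓│   │ │     │
├─╴ │ ╶─┤ └─┬───┤
│↓ ↲│   │   │↱ ↓│
│ ┌─┴─┐ ├─╴ │ ╷ │
│↓│↱ ↓│ │   │↑│B│
│ ╵ ╷ ╵ ├───┘ └─┤
│↳ ↑│↳ ↓│    ↑ ↰│
├───┴─┐ └─┐ ╶─┐ │
│     │↳ ↓│   │↑│
│ ╷ ╶─┴─╴ └───┘ │
│ │      ↳ → → ↑│
└─┴─────────────┘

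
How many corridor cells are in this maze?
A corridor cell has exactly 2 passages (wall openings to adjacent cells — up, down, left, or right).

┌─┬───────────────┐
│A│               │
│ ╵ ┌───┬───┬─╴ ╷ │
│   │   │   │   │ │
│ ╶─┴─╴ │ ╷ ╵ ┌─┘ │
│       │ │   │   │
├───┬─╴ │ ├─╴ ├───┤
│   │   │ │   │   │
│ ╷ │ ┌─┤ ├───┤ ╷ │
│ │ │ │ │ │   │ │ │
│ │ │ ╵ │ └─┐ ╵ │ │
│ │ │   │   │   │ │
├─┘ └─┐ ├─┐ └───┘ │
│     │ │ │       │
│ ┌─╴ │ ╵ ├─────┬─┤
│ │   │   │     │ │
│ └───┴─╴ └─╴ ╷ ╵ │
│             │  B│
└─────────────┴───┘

Counting cells with exactly 2 passages:
Total corridor cells: 61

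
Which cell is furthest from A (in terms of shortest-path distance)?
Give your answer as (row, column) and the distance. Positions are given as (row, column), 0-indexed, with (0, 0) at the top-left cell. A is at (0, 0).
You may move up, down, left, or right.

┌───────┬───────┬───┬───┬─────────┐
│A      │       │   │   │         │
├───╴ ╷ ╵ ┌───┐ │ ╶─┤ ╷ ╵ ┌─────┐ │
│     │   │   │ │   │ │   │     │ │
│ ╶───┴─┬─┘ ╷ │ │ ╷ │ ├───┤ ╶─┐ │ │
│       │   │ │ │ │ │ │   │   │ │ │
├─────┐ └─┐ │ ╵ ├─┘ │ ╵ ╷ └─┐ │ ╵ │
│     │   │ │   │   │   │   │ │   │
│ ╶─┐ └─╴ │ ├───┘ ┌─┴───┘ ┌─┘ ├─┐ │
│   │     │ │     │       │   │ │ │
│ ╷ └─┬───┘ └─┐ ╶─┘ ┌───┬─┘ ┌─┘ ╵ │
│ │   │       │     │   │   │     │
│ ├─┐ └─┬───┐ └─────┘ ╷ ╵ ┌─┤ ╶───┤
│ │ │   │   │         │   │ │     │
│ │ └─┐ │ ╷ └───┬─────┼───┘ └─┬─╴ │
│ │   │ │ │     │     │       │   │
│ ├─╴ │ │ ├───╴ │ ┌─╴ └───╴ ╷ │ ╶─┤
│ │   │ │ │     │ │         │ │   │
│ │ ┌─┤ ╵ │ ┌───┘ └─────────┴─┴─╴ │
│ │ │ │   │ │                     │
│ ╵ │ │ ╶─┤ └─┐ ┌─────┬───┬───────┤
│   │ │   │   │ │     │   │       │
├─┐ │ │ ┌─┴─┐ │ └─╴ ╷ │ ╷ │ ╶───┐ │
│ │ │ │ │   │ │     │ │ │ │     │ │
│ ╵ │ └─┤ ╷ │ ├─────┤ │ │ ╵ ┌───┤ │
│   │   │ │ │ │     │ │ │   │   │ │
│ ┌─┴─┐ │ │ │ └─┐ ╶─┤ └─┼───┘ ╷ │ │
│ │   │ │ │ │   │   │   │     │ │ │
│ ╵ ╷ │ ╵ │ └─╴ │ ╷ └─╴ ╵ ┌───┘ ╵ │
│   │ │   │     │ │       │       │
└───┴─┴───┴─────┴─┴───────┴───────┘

Computing BFS distances from A to all cells:
Furthest cell: (12, 11)
Distance: 99 steps

Path from A to the furthest cell:

┌───────┬───────┬───┬───┬─────────┐
│A → → ↓│↱ → → ↓│   │   │         │
├───╴ ╷ ╵ ┌───┐ │ ╶─┤ ╷ ╵ ┌─────┐ │
│     │↳ ↑│↓ ↰│↓│   │ │   │↱ → ↓│ │
│ ╶───┴─┬─┘ ╷ │ │ ╷ │ ├───┤ ╶─┐ │ │
│       │  ↓│↑│↓│ │ │ │   │↑ ↰│↓│ │
├─────┐ └─┐ │ ╵ ├─┘ │ ╵ ╷ └─┐ │ ╵ │
│     │   │↓│↑ ↲│   │   │   │↑│↳ ↓│
│ ╶─┐ └─╴ │ ├───┘ ┌─┴───┘ ┌─┘ ├─┐ │
│   │     │↓│     │       │↱ ↑│ │↓│
│ ╷ └─┬───┘ └─┐ ╶─┘ ┌───┬─┘ ┌─┘ ╵ │
│ │   │    ↳ ↓│     │↱ ↓│↱ ↑│↓ ← ↲│
│ ├─┐ └─┬───┐ └─────┘ ╷ ╵ ┌─┤ ╶───┤
│ │ │   │   │↳ → → → ↑│↳ ↑│ │↳ → ↓│
│ │ └─┐ │ ╷ └───┬─────┼───┘ └─┬─╴ │
│ │   │ │ │     │     │       │↓ ↲│
│ ├─╴ │ │ ├───╴ │ ┌─╴ └───╴ ╷ │ ╶─┤
│ │   │ │ │     │ │         │ │↳ ↓│
│ │ ┌─┤ ╵ │ ┌───┘ └─────────┴─┴─╴ │
│ │ │ │   │ │  ↓ ← ← ← ← ← ← ← ← ↲│
│ ╵ │ │ ╶─┤ └─┐ ┌─────┬───┬───────┤
│   │ │   │   │↓│  ↱ ↓│↓ ↰│↓ ← ← ↰│
├─┐ │ │ ┌─┴─┐ │ └─╴ ╷ │ ╷ │ ╶───┐ │
│ │ │ │ │   │ │↳ → ↑│↓│↓│↑│↓    │↑│
│ ╵ │ └─┤ ╷ │ ├─────┤ │ │ ╵ ┌───┤ │
│   │   │ │ │ │     │↓│B│↑ ↲│↱ ↓│↑│
│ ┌─┴─┐ │ │ │ └─┐ ╶─┤ └─┼───┘ ╷ │ │
│ │   │ │ │ │   │   │↳ ↓│↱ → ↑│↓│↑│
│ ╵ ╷ │ ╵ │ └─╴ │ ╷ └─╴ ╵ ┌───┘ ╵ │
│   │ │   │     │ │    ↳ ↑│    ↳ ↑│
└───┴─┴───┴─────┴─┴───────┴───────┘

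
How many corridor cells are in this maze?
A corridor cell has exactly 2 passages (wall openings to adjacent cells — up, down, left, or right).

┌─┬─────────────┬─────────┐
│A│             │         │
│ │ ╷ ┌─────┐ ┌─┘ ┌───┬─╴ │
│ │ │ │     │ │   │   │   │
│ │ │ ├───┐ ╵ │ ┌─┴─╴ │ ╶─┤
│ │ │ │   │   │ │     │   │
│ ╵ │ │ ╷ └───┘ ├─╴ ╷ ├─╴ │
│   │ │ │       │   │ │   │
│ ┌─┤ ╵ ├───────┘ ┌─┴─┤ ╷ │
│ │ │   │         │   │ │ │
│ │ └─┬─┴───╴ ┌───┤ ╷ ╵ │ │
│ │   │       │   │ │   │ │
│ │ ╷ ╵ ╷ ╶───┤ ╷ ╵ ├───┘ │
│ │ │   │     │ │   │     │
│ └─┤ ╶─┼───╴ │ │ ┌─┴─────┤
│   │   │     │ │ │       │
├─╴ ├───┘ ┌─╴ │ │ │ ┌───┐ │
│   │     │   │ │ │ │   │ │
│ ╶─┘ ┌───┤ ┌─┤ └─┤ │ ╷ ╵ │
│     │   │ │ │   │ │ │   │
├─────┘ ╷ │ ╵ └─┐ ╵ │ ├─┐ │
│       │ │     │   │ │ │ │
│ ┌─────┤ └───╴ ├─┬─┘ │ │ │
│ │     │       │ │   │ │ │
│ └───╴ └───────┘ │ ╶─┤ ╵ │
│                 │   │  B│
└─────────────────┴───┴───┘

Counting cells with exactly 2 passages:
Total corridor cells: 137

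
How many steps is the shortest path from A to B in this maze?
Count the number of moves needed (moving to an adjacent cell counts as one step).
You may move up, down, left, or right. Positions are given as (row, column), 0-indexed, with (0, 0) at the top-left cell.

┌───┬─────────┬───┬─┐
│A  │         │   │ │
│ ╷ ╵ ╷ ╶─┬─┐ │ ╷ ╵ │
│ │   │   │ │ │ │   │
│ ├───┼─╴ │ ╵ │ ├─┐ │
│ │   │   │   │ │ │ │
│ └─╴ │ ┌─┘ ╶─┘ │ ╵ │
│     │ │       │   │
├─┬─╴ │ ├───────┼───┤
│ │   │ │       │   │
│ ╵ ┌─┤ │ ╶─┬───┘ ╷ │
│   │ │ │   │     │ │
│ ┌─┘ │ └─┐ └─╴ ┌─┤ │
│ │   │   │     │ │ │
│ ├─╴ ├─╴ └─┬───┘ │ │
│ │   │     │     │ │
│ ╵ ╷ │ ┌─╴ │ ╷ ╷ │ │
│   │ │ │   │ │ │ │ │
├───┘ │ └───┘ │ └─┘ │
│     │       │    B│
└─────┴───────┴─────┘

Using BFS to find shortest path:
Start: (0, 0), End: (9, 9)
Path found:
(0,0) → (0,1) → (1,1) → (1,2) → (0,2) → (0,3) → (1,3) → (1,4) → (2,4) → (2,3) → (3,3) → (4,3) → (5,3) → (6,3) → (6,4) → (7,4) → (7,3) → (8,3) → (9,3) → (9,4) → (9,5) → (9,6) → (8,6) → (7,6) → (7,7) → (8,7) → (9,7) → (9,8) → (9,9)
Number of steps: 28

Solution:

┌───┬─────────┬───┬─┐
│A ↓│↱ ↓      │   │ │
│ ╷ ╵ ╷ ╶─┬─┐ │ ╷ ╵ │
│ │↳ ↑│↳ ↓│ │ │ │   │
│ ├───┼─╴ │ ╵ │ ├─┐ │
│ │   │↓ ↲│   │ │ │ │
│ └─╴ │ ┌─┘ ╶─┘ │ ╵ │
│     │↓│       │   │
├─┬─╴ │ ├───────┼───┤
│ │   │↓│       │   │
│ ╵ ┌─┤ │ ╶─┬───┘ ╷ │
│   │ │↓│   │     │ │
│ ┌─┘ │ └─┐ └─╴ ┌─┤ │
│ │   │↳ ↓│     │ │ │
│ ├─╴ ├─╴ └─┬───┘ │ │
│ │   │↓ ↲  │↱ ↓  │ │
│ ╵ ╷ │ ┌─╴ │ ╷ ╷ │ │
│   │ │↓│   │↑│↓│ │ │
├───┘ │ └───┘ │ └─┘ │
│     │↳ → → ↑│↳ → B│
└─────┴───────┴─────┘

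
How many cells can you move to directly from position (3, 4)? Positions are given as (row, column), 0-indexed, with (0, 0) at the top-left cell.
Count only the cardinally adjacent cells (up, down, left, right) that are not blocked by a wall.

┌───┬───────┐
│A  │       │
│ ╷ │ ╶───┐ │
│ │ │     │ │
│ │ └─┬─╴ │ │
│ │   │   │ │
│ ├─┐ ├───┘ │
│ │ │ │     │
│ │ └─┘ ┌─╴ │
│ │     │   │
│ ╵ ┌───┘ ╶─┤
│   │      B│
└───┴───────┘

Checking passable neighbors of (3, 4):
Neighbors: (3, 3), (3, 5)
Count: 2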